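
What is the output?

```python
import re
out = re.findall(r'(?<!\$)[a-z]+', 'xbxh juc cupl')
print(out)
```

The negative lookahead/lookbehind blocks any match where the forbidden context is present.
`findall` yields the raw match text (3 of them) because the pattern has no groups.

['xbxh', 'juc', 'cupl']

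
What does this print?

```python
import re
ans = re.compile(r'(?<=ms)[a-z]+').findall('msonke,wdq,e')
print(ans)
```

['onke']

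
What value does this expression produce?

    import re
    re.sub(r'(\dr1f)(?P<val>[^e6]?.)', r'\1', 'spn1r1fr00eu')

The pattern matches a digit, then the literal 'r1f' (captured); then optionally any character except [e6], then any character (captured as 'val').
Matches: at [3:9] → '1r1fr0'.
The replacement refers to a captured group, so each match is rewritten using its own captured text.

'spn1r1f0eu'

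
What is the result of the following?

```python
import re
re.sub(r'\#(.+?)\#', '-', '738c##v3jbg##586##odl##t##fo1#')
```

'738c-----'

Lazy quantifiers expand one character at a time until the remainder of the pattern can match.
Matches: at [4:12] → '##v3jbg#'; at [12:17] → '#586#'; at [17:22] → '#odl#'; at [22:25] → '#t#'; at [25:30] → '#fo1#'.
Every occurrence is swapped for '-'.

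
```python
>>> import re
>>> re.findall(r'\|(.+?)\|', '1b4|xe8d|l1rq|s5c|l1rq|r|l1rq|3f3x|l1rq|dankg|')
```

Lazy quantifiers expand one character at a time until the remainder of the pattern can match.
Walking the string: at [3:9] match '|xe8d|', group 1 = 'xe8d'; at [13:18] match '|s5c|', group 1 = 's5c'; at [22:25] match '|r|', group 1 = 'r'; at [29:35] match '|3f3x|', group 1 = '3f3x'; at [39:46] match '|dankg|', group 1 = 'dankg'.
With a single group, `findall` returns only what that group captured — 5 items.

['xe8d', 's5c', 'r', '3f3x', 'dankg']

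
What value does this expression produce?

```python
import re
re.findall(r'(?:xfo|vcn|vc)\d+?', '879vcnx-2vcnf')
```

[]

`findall` yields the raw match text (0 of them) because the pattern has no groups.
Nothing in the string satisfies the pattern, so the list is empty.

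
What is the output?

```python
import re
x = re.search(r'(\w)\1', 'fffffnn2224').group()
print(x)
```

After group 1 captures some text, `\1` only succeeds where that same text appears again.
The match spans [0:2] → 'ff'.

ff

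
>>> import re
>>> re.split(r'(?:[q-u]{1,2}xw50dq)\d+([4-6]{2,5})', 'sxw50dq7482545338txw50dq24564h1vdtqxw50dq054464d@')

['', '45', '338', '64', 'h1vd', '64', 'd@']

Pattern: 1 to 2 of a character in [q-u], then the literal 'xw5', then the literal '0dq' (non-capturing group); then one or more of a digit; then 2 to 5 of a character in [4-6] (captured).
Matches to split on: at [0:14] → 'sxw50dq7482545'; at [17:29] → 'txw50dq24564'; at [33:47] → 'tqxw50dq054464'.
`re.split` interleaves the captured-group text with the surrounding fragments.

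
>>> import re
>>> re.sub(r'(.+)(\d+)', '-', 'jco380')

'-'

This matches one or more of any character (captured); then one or more of a digit (captured).
Every occurrence is swapped for '-'.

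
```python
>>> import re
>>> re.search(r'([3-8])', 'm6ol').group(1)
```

'6'

The match spans [1:2] → '6'.
Captured: group 1 = '6'.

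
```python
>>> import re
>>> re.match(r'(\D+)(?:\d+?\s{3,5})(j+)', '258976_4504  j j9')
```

None

This matches one or more of a non-digit (captured); then one or more of a digit (lazy), then 3 to 5 of whitespace (non-capturing group); then one or more of a literal 'j' (captured).
`re.match` won't scan ahead — the pattern has to work from the very first character.
Here position 0 doesn't satisfy it, so the call returns None.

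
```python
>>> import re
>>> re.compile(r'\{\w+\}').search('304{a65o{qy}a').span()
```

(8, 12)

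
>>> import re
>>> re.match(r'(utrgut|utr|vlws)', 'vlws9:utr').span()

With `match`, the pattern is implicitly anchored at the beginning.
The match spans [0:4] → 'vlws'.

(0, 4)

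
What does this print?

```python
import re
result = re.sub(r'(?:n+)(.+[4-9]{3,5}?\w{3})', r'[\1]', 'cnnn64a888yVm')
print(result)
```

c[64a888yVm]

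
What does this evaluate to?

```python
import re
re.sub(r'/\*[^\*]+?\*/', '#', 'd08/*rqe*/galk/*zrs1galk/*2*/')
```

'd08#galk/*zrs1galk#'

Every occurrence is swapped for '#'.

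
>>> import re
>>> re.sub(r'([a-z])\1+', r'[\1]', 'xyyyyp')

'x[y]p'

`\1` is not a pattern — it's the concrete string captured by group 1, re-applied verbatim.
Each match is replaced using the text its own group 1 captured.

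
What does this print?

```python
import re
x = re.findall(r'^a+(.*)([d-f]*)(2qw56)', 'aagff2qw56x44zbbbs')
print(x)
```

[('gff', '', '2qw56')]

Multiple groups make `findall` return tuples — one 3-tuple for the one match.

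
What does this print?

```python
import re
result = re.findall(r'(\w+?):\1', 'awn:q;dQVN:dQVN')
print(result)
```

['dQVN']

The backreference `\1` re-matches whatever the first group consumed, character for character.
Matches: at [6:15] match 'dQVN:dQVN', group 1 = 'dQVN'.
One capturing group, so `findall` returns just the captured substring from the one match — 1 in all.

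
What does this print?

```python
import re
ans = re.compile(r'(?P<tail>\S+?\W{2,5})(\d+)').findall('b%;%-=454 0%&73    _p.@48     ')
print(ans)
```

Pattern: one or more of a non-whitespace character (lazy), then 2 to 5 of a non-word character (captured as 'tail'); then one or more of a digit (captured).
Scanning left to right: at [0:9] match 'b%;%-=454', groups = ('b%;%-=', '454'); at [10:15] match '0%&73', groups = ('0%&', '73'); at [19:25] match '_p.@48', groups = ('_p.@', '48').
Multiple groups make `findall` return tuples — one 2-tuple for each match.

[('b%;%-=', '454'), ('0%&', '73'), ('_p.@', '48')]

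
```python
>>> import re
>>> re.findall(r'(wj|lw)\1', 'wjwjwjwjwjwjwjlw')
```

After group 1 captures some text, `\1` only succeeds where that same text appears again.
`findall` collects group 1 from each match (3 total).

['wj', 'wj', 'wj']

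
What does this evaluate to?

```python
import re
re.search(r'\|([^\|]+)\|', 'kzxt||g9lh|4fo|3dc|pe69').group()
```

`search` walks the string left to right and returns the first match it finds.
The match spans [5:11] → '|g9lh|'.
Captured: group 1 = 'g9lh'.

'|g9lh|'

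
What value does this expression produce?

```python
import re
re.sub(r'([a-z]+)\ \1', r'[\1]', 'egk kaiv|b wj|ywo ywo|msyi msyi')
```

'eg[k]aiv|b wj|[ywo]|[msyi]'

`\1` is not a pattern — it's the concrete string captured by group 1, re-applied verbatim.
Matches: at [2:5] → 'k k'; at [14:21] → 'ywo ywo'; at [22:31] → 'msyi msyi'.
Each match is replaced using the text its own group 1 captured.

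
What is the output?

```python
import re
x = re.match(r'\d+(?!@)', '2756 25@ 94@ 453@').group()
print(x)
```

2756

The negative lookahead/lookbehind blocks any match where the forbidden context is present.
With `match`, the pattern is implicitly anchored at the beginning.
The match spans [0:4] → '2756'.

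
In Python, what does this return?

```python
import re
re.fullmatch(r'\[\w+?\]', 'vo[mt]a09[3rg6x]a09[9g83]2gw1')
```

`re.fullmatch` is like wrapping the pattern in `^…$` (in single-line mode).
Here the pattern can't cover the whole string, so the call returns None.

None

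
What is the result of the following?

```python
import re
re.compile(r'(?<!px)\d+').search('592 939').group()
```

'592'

A negative assertion filters positions out without eating any characters.
`re.search` scans for the first position where the pattern succeeds.
The match spans [0:3] → '592'.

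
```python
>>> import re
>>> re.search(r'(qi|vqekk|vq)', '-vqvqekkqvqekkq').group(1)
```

'vq'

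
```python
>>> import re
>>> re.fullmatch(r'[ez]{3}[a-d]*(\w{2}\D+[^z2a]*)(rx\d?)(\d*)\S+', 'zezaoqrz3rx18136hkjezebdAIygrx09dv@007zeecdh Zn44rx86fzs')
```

None

The pattern matches exactly 3 of one of [ez], then zero or more of a character in [a-d]; then exactly 2 of a word character, then one or more of a non-digit, then zero or more of any character except [z2a] (captured); then the literal 'rx', then optionally a digit (captured); then zero or more of a digit (captured); then one or more of a non-whitespace character.
For `fullmatch`, every character of the input must be accounted for by the pattern.
Here the pattern can't cover the whole string, so the call returns None.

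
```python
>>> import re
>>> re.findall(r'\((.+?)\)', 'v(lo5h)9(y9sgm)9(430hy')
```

['lo5h', 'y9sgm']

The `?` after the quantifier makes it lazy — it takes as little as possible before letting the rest of the pattern try.
Matches: at [1:7] match '(lo5h)', group 1 = 'lo5h'; at [8:15] match '(y9sgm)', group 1 = 'y9sgm'.
With a single group, `findall` returns only what that group captured — 2 items.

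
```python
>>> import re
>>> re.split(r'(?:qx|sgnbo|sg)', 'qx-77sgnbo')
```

Alternation tries branches left to right and keeps the first one that lets the overall match succeed at that position.
Matches to split on: at [0:2] → 'qx'; at [5:10] → 'sgnbo'.
The string is cut at each match, leaving 3 pieces.

['', '-77', '']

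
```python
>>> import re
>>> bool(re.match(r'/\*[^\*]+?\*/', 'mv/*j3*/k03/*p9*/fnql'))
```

False

`match` is anchored at position 0; if the pattern doesn't fit there, it returns None.
Here the pattern fails at index 0, so the call returns None, and `bool(None)` is False.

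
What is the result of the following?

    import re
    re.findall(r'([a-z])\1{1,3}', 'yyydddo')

['y', 'd']

A backreference is literal: `\1` must see the identical characters the first group matched.
Because there's exactly one group, `findall` drops the full match and keeps group 1 from each hit.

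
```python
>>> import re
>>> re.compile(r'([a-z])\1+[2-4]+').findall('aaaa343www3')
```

['a', 'w']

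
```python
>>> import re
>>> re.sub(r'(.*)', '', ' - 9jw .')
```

''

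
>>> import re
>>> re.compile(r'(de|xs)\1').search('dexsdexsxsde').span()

`\1` has to match the exact text group 1 already captured.
`re.search` scans for the first position where the pattern succeeds.
The match spans [6:10] → 'xsxs'.
Captured: group 1 = 'xs'.

(6, 10)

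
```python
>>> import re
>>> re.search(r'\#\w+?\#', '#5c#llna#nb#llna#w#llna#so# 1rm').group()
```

'#5c#'

The match spans [0:4] → '#5c#'.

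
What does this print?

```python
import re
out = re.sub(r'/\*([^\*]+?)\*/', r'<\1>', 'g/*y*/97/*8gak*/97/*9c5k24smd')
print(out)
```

Matches: at [1:6] → '/*y*/'; at [8:16] → '/*8gak*/'.
`\1` in the replacement pulls in group 1's text for each match.

g<y>97<8gak>97/*9c5k24smd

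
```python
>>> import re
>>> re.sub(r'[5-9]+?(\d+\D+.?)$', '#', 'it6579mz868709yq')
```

'it6579mz#'

Every occurrence is swapped for '#'.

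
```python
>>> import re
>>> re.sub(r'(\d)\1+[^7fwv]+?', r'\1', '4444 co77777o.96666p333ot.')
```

A backreference is literal: `\1` must see the identical characters the first group matched.
`\1` in the replacement pulls in group 1's text for each match.

'4co7.963t.'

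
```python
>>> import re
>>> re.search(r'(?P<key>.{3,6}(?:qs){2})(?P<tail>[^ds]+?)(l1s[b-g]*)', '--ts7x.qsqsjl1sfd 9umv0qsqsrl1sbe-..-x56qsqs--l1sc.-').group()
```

The match spans [1:17] → '-ts7x.qsqsjl1sfd'.

'-ts7x.qsqsjl1sfd'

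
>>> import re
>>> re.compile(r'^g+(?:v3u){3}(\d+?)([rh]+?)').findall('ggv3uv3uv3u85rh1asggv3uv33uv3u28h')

[('85', 'r')]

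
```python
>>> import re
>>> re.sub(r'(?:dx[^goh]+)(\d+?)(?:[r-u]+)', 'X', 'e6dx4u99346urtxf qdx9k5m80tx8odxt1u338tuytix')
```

'e6Xx8oXytix'

`sub` substitutes 'X' at each match site.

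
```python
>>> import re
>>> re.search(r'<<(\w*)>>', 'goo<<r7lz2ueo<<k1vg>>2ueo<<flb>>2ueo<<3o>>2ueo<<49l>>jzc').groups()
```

('k1vg',)

`re.search` tries every starting position until one works.
The match spans [13:21] → '<<k1vg>>'.
Captured: group 1 = 'k1vg'.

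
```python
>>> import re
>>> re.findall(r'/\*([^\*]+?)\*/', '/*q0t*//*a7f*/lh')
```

Because there's exactly one group, `findall` drops the full match and keeps group 1 from each hit.

['q0t', 'a7f']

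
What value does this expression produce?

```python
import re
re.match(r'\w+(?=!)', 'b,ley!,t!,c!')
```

None

The positive lookaround only admits positions where the adjacent text matches; those characters stay outside the span.
With `match`, the pattern is implicitly anchored at the beginning.
Here position 0 doesn't satisfy it, so the call returns None.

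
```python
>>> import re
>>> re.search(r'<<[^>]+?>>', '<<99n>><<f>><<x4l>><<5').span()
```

(0, 7)

The match spans [0:7] → '<<99n>>'.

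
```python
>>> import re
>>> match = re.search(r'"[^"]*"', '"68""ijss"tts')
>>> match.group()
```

'"68"'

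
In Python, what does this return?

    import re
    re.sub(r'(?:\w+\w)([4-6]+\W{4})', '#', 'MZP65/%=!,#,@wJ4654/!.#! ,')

'#,#,@#! ,'

This matches one or more of a word character, then a word character (non-capturing group); then one or more of a character in [4-6], then exactly 4 of a non-word character (captured).
Matches: at [0:9] → 'MZP65/%=!'; at [13:23] → 'wJ4654/!.#'.
Each match is replaced by '#'.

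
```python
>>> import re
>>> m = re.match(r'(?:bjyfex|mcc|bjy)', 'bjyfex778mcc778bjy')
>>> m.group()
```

'bjyfex'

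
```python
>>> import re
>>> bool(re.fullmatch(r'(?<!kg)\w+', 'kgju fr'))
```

False

`(?!…)`/`(?<!…)` only lets a position through if the neighbouring text does NOT match; no characters are consumed.
`fullmatch` succeeds only if the pattern covers the string from start to end.
Here the string isn't matched end-to-end, so the call returns None, and `bool(None)` is False.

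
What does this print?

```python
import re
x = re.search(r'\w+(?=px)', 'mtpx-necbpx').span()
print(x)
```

(0, 2)

The positive lookaround only admits positions where the adjacent text matches; those characters stay outside the span.
Unlike `match`, `search` isn't anchored — it looks for the pattern anywhere in the string.
The match spans [0:2] → 'mt'.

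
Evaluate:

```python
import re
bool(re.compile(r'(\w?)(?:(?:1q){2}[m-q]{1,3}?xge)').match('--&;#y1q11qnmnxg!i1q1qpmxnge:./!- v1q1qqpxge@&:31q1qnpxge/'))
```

False

The pattern matches optionally a word character (captured); then the literal '1q' repeated 2 times, then 1 to 3 of a character in [m-q] (lazy), then the literal 'xge' (non-capturing group).
`match` is anchored at position 0; if the pattern doesn't fit there, it returns None.
Here position 0 doesn't satisfy it, so the call returns None, and `bool(None)` is False.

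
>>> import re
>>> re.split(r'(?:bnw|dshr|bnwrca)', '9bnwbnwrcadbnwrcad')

Alternation tries branches left to right and keeps the first one that lets the overall match succeed at that position.
`split` removes every match and returns the 4 fragments in between.

['9', '', 'rcad', 'rcad']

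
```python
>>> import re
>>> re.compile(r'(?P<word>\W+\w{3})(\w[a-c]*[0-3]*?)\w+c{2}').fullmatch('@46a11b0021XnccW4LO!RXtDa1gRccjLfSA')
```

None

For `fullmatch`, every character of the input must be accounted for by the pattern.
Here there's no way to consume every character, so the call returns None.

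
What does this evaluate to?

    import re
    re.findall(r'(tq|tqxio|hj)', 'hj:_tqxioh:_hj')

['hj', 'tq', 'hj']

Alternation isn't longest-match — the leftmost alternative that fits at this position is chosen.
One capturing group, so `findall` returns just the captured substring from each match — 3 in all.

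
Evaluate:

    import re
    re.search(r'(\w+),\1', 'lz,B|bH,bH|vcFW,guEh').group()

The backreference `\1` re-matches whatever the first group consumed, character for character.
Unlike `match`, `search` isn't anchored — it looks for the pattern anywhere in the string.
The match spans [5:10] → 'bH,bH'.
Captured: group 1 = 'bH'.

'bH,bH'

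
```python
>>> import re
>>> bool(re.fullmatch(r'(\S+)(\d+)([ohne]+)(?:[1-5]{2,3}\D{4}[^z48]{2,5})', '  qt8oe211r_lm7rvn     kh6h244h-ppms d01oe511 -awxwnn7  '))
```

False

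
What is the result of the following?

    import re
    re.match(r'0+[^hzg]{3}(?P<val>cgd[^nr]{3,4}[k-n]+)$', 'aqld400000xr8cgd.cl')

This matches one or more of the literal '0', then exactly 3 of any character except [hzg]; then the literal 'cgd', then 3 to 4 of any character except [nr], then one or more of a character in [k-n] (captured as 'val'); then anchored at the end.
`match` is anchored at position 0; if the pattern doesn't fit there, it returns None.
Here the pattern fails at index 0, so the call returns None.

None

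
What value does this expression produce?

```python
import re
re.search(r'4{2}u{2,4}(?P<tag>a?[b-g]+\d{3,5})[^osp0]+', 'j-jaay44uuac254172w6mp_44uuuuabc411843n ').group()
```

The pattern matches exactly 2 of a literal '4', then 2 to 4 of the literal 'u'; then optionally the literal 'a', then one or more of a character in [b-g], then 3 to 5 of a digit (captured as 'tag'); then one or more of any character except [osp0].
`re.search` tries every starting position until one works.
The match spans [6:21] → '44uuac254172w6m'.
Captured: group 1 = 'ac25417'.

'44uuac254172w6m'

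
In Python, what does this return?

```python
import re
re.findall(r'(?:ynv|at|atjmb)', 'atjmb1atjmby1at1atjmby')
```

['at', 'at', 'at', 'at']

Alternation isn't longest-match — the leftmost alternative that fits at this position is chosen.
`findall` yields the raw match text (4 of them) because the pattern has no groups.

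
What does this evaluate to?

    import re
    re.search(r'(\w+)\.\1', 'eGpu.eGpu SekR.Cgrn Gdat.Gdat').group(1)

'eGpu'

The match spans [0:9] → 'eGpu.eGpu'.
Captured: group 1 = 'eGpu'.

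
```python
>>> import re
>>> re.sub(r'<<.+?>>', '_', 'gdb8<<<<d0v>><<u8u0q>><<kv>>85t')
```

Lazy quantifiers expand one character at a time until the remainder of the pattern can match.
Matches: at [4:13] → '<<<<d0v>>'; at [13:22] → '<<u8u0q>>'; at [22:28] → '<<kv>>'.
Every occurrence is swapped for '_'.

'gdb8___85t'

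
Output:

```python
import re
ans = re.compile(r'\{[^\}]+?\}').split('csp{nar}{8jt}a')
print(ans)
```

['csp', '', 'a']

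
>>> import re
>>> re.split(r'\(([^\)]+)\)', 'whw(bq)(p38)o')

['whw', 'bq', '', 'p38', 'o']

The group in the pattern means `split` returns the separators' captures alongside the pieces.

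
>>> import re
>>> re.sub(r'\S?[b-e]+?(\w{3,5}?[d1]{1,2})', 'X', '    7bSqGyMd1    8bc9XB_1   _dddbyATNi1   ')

Every occurrence is swapped for 'X'.

'    X    X   X   '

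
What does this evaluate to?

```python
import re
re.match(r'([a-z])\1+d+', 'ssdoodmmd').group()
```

'ssd'

`re.match` won't scan ahead — the pattern has to work from the very first character.
The match spans [0:3] → 'ssd'.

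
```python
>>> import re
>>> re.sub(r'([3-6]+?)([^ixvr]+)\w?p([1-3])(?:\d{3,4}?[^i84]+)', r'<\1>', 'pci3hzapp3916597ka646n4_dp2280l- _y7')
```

'pci<3>'

Pattern: one or more of a character in [3-6] (lazy) (captured); then one or more of any character except [ixvr] (captured); then optionally a word character, then the literal 'p'; then a character in [1-3] (captured); then 3 to 4 of a digit (lazy), then one or more of any character except [i84] (non-capturing group).
Matches: at [3:36] → '3hzapp3916597ka646n4_dp2280l- _y7'.
`\1` in the replacement pulls in group 1's text for each match.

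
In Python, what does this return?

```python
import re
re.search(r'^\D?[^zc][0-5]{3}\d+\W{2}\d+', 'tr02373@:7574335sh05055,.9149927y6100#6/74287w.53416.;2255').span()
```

(0, 16)

Pattern: anchored at the start of the string; then optionally a non-digit, then any character except [zc]; then exactly 3 of a character in [0-5], then one or more of a digit, then exactly 2 of a non-word character; then one or more of a digit.
Unlike `match`, `search` isn't anchored — it looks for the pattern anywhere in the string.
The match spans [0:16] → 'tr02373@:7574335'.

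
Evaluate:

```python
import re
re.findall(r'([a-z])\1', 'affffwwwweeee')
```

['f', 'f', 'w', 'w', 'e', 'e']

`\1` is not a pattern — it's the concrete string captured by group 1, re-applied verbatim.
Because there's exactly one group, `findall` drops the full match and keeps group 1 from each hit.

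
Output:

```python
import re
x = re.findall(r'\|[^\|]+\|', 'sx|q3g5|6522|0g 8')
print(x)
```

['|q3g5|']

Scanning left to right: at [2:8] → '|q3g5|'.
No capturing groups, so `findall` returns the 1 full match string.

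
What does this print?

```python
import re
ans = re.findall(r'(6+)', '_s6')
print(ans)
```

The pattern matches one or more of a literal '6' (captured).
With a single group, `findall` returns only what that group captured — 1 item.

['6']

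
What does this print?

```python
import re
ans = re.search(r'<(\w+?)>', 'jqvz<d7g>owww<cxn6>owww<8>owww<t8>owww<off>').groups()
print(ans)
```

('d7g',)

The match spans [4:9] → '<d7g>'.
Captured: group 1 = 'd7g'.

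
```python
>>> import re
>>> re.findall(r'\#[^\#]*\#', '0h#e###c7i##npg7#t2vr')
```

['#e#', '##', '##']

Matches: at [2:5] → '#e#'; at [5:7] → '##'; at [10:12] → '##'.
No capturing groups, so `findall` returns the 3 full match strings.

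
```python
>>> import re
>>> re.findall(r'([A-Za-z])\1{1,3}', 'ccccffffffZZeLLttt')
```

['c', 'f', 'f', 'Z', 'L', 't']

`\1` has to match the exact text group 1 already captured.
One capturing group, so `findall` returns just the captured substring from each match — 6 in all.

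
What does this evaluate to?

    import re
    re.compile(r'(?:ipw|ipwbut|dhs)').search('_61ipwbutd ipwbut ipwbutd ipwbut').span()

(3, 6)

Branches in `(...|...)` are attempted left-to-right; the first branch that allows the whole pattern to succeed is taken.
`re.search` scans for the first position where the pattern succeeds.
The match spans [3:6] → 'ipw'.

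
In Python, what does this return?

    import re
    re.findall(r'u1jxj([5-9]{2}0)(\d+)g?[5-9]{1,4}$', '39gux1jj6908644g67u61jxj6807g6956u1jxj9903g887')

[('990', '3')]

The pattern matches the literal 'u1j', then the literal 'xj'; then exactly 2 of a character in [5-9], then a literal '0' (captured); then one or more of a digit (captured); then optionally a literal 'g'; then 1 to 4 of a character in [5-9]; then anchored at the end.
Walking the string: at [33:46] match 'u1jxj9903g887', groups = ('990', '3').
Multiple groups make `findall` return tuples — one 2-tuple for the one match.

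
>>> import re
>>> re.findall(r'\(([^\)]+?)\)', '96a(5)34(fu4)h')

['5', 'fu4']

Scanning left to right: at [3:6] match '(5)', group 1 = '5'; at [8:13] match '(fu4)', group 1 = 'fu4'.
`findall` collects group 1 from each match (2 total).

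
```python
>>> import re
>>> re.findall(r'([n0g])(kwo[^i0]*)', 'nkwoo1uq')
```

[('n', 'kwoo1uq')]

The pattern matches one of [n0g] (captured); then the literal 'kwo', then zero or more of any character except [i0] (captured).
Walking the string: at [0:8] match 'nkwoo1uq', groups = ('n', 'kwoo1uq').
`findall` packs the 2 group values into a tuple for every match.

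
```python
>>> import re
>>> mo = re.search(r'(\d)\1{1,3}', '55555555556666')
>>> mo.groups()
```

('5',)

`\1` has to match the exact text group 1 already captured.
Unlike `match`, `search` isn't anchored — it looks for the pattern anywhere in the string.
The match spans [0:4] → '5555'.
Captured: group 1 = '5'.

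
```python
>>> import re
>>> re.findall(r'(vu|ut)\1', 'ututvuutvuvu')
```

A backreference is literal: `\1` must see the identical characters the first group matched.
Walking the string: at [0:4] match 'utut', group 1 = 'ut'; at [8:12] match 'vuvu', group 1 = 'vu'.
One capturing group, so `findall` returns just the captured substring from each match — 2 in all.

['ut', 'vu']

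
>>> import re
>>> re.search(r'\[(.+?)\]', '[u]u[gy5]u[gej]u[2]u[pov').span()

(0, 3)

A non-greedy quantifier consumes as few characters as it can — just enough that the remainder of the pattern still matches from where it stops; whatever follows it matches normally.
`re.search` scans for the first position where the pattern succeeds.
The match spans [0:3] → '[u]'.
Captured: group 1 = 'u'.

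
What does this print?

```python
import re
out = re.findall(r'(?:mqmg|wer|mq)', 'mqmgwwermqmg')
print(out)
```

Alternation isn't longest-match — the leftmost alternative that fits at this position is chosen.
Matches: at [0:4] → 'mqmg'; at [5:8] → 'wer'; at [8:12] → 'mqmg'.
With no groups in the pattern, `findall` gives back each whole match — 3 here.

['mqmg', 'wer', 'mqmg']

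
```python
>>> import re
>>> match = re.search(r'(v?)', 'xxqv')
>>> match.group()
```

''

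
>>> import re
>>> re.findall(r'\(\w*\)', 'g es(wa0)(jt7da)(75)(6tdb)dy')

Matches: at [4:9] → '(wa0)'; at [9:16] → '(jt7da)'; at [16:20] → '(75)'; at [20:26] → '(6tdb)'.
`findall` yields the raw match text (4 of them) because the pattern has no groups.

['(wa0)', '(jt7da)', '(75)', '(6tdb)']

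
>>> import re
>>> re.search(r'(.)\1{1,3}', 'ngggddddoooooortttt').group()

`\1` is not a pattern — it's the concrete string captured by group 1, re-applied verbatim.
The match spans [1:4] → 'ggg'.

'ggg'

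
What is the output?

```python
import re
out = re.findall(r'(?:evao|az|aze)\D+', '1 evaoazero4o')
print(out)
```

`findall` yields the raw match text (1 of them) because the pattern has no groups.

['evaoazero']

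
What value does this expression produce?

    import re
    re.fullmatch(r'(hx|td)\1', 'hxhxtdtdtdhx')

None

`re.fullmatch` requires the pattern to consume the entire string.
Here the string isn't matched end-to-end, so the call returns None.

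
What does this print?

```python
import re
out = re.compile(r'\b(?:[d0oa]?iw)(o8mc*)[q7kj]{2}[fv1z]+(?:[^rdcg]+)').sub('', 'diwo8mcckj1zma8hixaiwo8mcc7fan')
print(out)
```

cc7fan

This matches a word boundary (`\b`, zero-width); then optionally one of [d0oa], then the literal 'iw' (non-capturing group); then the literal 'o8m', then zero or more of a literal 'c' (captured); then exactly 2 of one of [q7kj], then one or more of one of [fv1z]; then one or more of any character except [rdcg] (non-capturing group).
Matches: at [0:24] → 'diwo8mcckj1zma8hixaiwo8m'.
Every occurrence is swapped for ''.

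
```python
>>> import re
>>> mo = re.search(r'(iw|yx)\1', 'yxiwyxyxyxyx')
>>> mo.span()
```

A backreference is literal: `\1` must see the identical characters the first group matched.
`search` walks the string left to right and returns the first match it finds.
The match spans [4:8] → 'yxyx'.
Captured: group 1 = 'yx'.

(4, 8)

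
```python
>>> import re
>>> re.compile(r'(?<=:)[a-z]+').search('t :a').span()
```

(3, 4)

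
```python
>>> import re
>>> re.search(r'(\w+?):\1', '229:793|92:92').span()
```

A backreference is literal: `\1` must see the identical characters the first group matched.
The match spans [8:13] → '92:92'.

(8, 13)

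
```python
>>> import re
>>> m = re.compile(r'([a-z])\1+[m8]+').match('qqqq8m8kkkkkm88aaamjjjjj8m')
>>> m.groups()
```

('q',)

After group 1 captures some text, `\1` only succeeds where that same text appears again.
`re.match` only tries the pattern at the start of the string.
The match spans [0:7] → 'qqqq8m8'.
Captured: group 1 = 'q'.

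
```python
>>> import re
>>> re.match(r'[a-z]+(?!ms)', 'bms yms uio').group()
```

'bms'

Because the assertion is negative and zero-width, positions next to the forbidden text are skipped.
`re.match` won't scan ahead — the pattern has to work from the very first character.
The match spans [0:3] → 'bms'.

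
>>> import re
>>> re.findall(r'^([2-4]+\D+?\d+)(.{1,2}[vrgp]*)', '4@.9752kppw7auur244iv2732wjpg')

[('4@.9752', 'kpp')]

`findall` packs the 2 group values into a tuple for every match.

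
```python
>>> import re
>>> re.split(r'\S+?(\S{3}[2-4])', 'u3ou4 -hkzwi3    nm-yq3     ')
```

['', '3ou4', ' ', 'zwi3', '    ', '-yq3', '     ']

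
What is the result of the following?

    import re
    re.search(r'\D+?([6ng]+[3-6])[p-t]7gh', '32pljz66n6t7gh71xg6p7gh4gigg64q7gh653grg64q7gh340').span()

This matches one or more of a non-digit (lazy); then one or more of one of [6ng], then a character in [3-6] (captured); then a character in [p-t], then the literal '7gh'.
Unlike `match`, `search` isn't anchored — it looks for the pattern anywhere in the string.
The match spans [2:14] → 'pljz66n6t7gh'.
Captured: group 1 = '66n6'.

(2, 14)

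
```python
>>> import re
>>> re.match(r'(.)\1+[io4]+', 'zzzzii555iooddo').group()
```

'zzzzii'

`re.match` only tries the pattern at the start of the string.
The match spans [0:6] → 'zzzzii'.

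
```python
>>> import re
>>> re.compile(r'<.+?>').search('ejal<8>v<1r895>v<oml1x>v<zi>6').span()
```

Unlike `match`, `search` isn't anchored — it looks for the pattern anywhere in the string.
The match spans [4:7] → '<8>'.

(4, 7)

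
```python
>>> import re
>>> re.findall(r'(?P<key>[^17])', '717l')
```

['l']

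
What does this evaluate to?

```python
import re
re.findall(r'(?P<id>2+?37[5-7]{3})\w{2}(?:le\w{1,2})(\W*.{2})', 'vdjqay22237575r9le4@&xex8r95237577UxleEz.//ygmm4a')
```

Pattern: one or more of a literal '2' (lazy), then the literal '37', then exactly 3 of a character in [5-7] (captured as 'id'); then exactly 2 of a word character; then the literal 'le', then 1 to 2 of a word character (non-capturing group); then zero or more of a non-word character, then exactly 2 of any character (captured).
`findall` packs the 2 group values into a tuple for every match.

[('22237575', '@&xe'), ('237577', './/yg')]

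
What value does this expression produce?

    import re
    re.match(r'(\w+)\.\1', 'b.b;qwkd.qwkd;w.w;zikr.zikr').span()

(0, 3)

A backreference is literal: `\1` must see the identical characters the first group matched.
`re.match` won't scan ahead — the pattern has to work from the very first character.
The match spans [0:3] → 'b.b'.
Captured: group 1 = 'b'.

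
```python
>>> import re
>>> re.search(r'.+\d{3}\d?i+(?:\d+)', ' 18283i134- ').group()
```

' 18283i134'

The pattern matches one or more of any character; then exactly 3 of a digit, then optionally a digit, then one or more of a literal 'i'; then one or more of a digit (non-capturing group).
`re.search` tries every starting position until one works.
The match spans [0:10] → ' 18283i134'.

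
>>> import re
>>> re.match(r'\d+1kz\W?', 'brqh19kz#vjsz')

`match` is anchored at position 0; if the pattern doesn't fit there, it returns None.
Here the string doesn't start with a match, so the call returns None.

None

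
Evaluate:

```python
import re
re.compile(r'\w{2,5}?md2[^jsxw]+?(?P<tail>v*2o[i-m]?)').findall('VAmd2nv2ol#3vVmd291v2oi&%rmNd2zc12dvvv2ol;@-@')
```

['v2ol', 'v2oi']

The pattern matches 2 to 5 of a word character (lazy), then the literal 'md2', then one or more of any character except [jsxw] (lazy); then zero or more of the literal 'v', then the literal '2o', then optionally a character in [i-m] (captured as 'tail').
A non-greedy quantifier consumes as few characters as it can — just enough that the remainder of the pattern still matches from where it stops; whatever follows it matches normally.
Walking the string: at [0:10] match 'VAmd2nv2ol', group 1 = 'v2ol'; at [11:23] match '3vVmd291v2oi', group 1 = 'v2oi'.
With a single group, `findall` returns only what that group captured — 2 items.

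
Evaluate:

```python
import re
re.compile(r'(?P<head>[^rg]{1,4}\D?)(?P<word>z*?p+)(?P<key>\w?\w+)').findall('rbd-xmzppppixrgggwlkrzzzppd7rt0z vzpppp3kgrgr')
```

This matches 1 to 4 of any character except [rg], then optionally a non-digit (captured as 'head'); then zero or more of a literal 'z' (lazy), then one or more of the literal 'p' (captured as 'word'); then optionally a word character, then one or more of a word character (captured as 'key').
Walking the string: at [1:32] match 'bd-xmzppppixrgggwlkrzzzppd7rt0z', groups = ('bd-xm', 'zpppp', 'ixrgggwlkrzzzppd7rt0z'); at [32:45] match ' vzpppp3kgrgr', groups = (' vzpp', 'pp', '3kgrgr').
With 3 capturing groups, `findall` returns a 3-tuple per match.

[('bd-xm', 'zpppp', 'ixrgggwlkrzzzppd7rt0z'), (' vzpp', 'pp', '3kgrgr')]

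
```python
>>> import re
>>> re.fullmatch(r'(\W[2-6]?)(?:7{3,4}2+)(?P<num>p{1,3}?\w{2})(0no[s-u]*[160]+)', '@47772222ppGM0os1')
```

None

`re.fullmatch` is like wrapping the pattern in `^…$` (in single-line mode).
Here the pattern can't cover the whole string, so the call returns None.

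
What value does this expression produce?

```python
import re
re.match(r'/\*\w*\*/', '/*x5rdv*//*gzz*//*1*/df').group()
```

`re.match` only tries the pattern at the start of the string.
The match spans [0:9] → '/*x5rdv*/'.

'/*x5rdv*/'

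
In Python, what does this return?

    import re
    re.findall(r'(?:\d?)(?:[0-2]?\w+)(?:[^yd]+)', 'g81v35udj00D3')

['g81v35udj00D3']

This matches optionally a digit (non-capturing group); then optionally a character in [0-2], then one or more of a word character (non-capturing group); then one or more of any character except [yd] (non-capturing group).
Matches: at [0:13] → 'g81v35udj00D3'.
No capturing groups, so `findall` returns the 1 full match string.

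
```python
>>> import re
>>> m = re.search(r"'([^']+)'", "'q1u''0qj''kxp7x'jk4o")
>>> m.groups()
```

('q1u',)

Unlike `match`, `search` isn't anchored — it looks for the pattern anywhere in the string.
The match spans [0:5] → "'q1u'".
Captured: group 1 = 'q1u'.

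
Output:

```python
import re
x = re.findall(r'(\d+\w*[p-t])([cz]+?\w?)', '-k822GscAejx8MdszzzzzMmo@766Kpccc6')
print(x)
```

This matches one or more of a digit, then zero or more of a word character, then a character in [p-t] (captured); then one or more of one of [cz] (lazy), then optionally a word character (captured).
The `?` after the quantifier makes it lazy — it takes as little as possible before letting the rest of the pattern try.
Matches: at [2:18] match '822GscAejx8Mdszz', groups = ('822GscAejx8Mds', 'zz'); at [25:32] match '766Kpcc', groups = ('766Kp', 'cc').
`findall` packs the 2 group values into a tuple for every match.

[('822GscAejx8Mds', 'zz'), ('766Kp', 'cc')]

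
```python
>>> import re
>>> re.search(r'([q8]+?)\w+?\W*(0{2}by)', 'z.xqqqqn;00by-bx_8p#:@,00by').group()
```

The pattern matches one or more of one of [q8] (lazy) (captured); then one or more of a word character (lazy), then zero or more of a non-word character; then exactly 2 of a literal '0', then the literal 'by' (captured).
`search` walks the string left to right and returns the first match it finds.
The match spans [3:13] → 'qqqqn;00by'.
Captured: group 1 = 'q', group 2 = '00by'.

'qqqqn;00by'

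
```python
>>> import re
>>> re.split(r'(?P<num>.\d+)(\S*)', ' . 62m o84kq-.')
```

The pattern matches any character, then one or more of a digit (captured as 'num'); then zero or more of a non-whitespace character (captured).
Matches to split on: at [2:6] → ' 62m'; at [7:14] → 'o84kq-.'.
With a capturing group present, the delimiter's captured portion is kept in the result list.

[' .', ' 62', 'm', ' ', 'o84', 'kq-.', '']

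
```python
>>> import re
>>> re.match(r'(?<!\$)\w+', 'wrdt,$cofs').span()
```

`match` is anchored at position 0; if the pattern doesn't fit there, it returns None.
The match spans [0:4] → 'wrdt'.

(0, 4)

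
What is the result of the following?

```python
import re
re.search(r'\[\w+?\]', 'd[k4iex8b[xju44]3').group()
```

'[xju44]'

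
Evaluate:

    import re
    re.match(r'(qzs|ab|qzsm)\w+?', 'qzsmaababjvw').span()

The regex engine tests alternatives in the order written; an earlier branch that matches wins even if a later one would match more.
`re.match` won't scan ahead — the pattern has to work from the very first character.
The match spans [0:4] → 'qzsm'.
Captured: group 1 = 'qzs'.

(0, 4)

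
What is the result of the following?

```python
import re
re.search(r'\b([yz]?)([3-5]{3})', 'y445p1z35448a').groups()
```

('y', '445')

This matches a word boundary (`\b`, zero-width); then optionally one of [yz] (captured); then exactly 3 of a character in [3-5] (captured).
`re.search` tries every starting position until one works.
The match spans [0:4] → 'y445'.
Captured: group 1 = 'y', group 2 = '445'.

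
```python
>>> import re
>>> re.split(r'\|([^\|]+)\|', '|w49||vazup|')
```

Matches to split on: at [0:5] → '|w49|'; at [5:12] → '|vazup|'.
Because the pattern has a capturing group, `split` also inserts each captured text between the pieces.

['', 'w49', '', 'vazup', '']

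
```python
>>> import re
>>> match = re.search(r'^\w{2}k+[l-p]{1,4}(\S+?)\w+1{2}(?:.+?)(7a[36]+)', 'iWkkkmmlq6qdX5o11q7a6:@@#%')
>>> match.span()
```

This matches anchored at the start of the string; then exactly 2 of a word character, then one or more of the literal 'k', then 1 to 4 of a character in [l-p]; then one or more of a non-whitespace character (lazy) (captured); then one or more of a word character, then exactly 2 of the literal '1'; then one or more of any character (lazy) (non-capturing group); then the literal '7a', then one or more of one of [36] (captured).
`re.search` scans for the first position where the pattern succeeds.
The match spans [0:21] → 'iWkkkmmlq6qdX5o11q7a6'.
Captured: group 1 = 'q', group 2 = '7a6'.

(0, 21)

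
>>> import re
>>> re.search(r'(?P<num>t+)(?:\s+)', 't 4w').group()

't '

Pattern: one or more of a literal 't' (captured as 'num'); then one or more of whitespace (non-capturing group).
`re.search` scans for the first position where the pattern succeeds.
The match spans [0:2] → 't '.
Captured: group 1 = 't'.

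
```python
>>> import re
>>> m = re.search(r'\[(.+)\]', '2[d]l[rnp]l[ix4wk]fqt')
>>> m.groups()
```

The match spans [1:18] → '[d]l[rnp]l[ix4wk]'.
Captured: group 1 = 'd]l[rnp]l[ix4wk'.

('d]l[rnp]l[ix4wk',)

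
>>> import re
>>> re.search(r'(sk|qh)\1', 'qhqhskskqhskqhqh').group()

`\1` has to match the exact text group 1 already captured.
The match spans [0:4] → 'qhqh'.

'qhqh'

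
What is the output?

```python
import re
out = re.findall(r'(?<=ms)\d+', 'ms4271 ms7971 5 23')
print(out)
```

['4271', '7971']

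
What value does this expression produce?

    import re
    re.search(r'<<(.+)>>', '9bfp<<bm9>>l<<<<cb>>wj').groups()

The match spans [4:20] → '<<bm9>>l<<<<cb>>'.
Captured: group 1 = 'bm9>>l<<<<cb'.

('bm9>>l<<<<cb',)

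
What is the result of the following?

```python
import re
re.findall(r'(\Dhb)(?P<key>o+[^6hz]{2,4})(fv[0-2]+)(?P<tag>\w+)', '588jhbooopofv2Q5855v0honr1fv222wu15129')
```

[('jhb', 'ooopo', 'fv2', 'Q5855v0honr1fv222wu15129')]

This matches a non-digit, then the literal 'hb' (captured); then one or more of a literal 'o', then 2 to 4 of any character except [6hz] (captured as 'key'); then the literal 'fv', then one or more of a character in [0-2] (captured); then one or more of a word character (captured as 'tag').
Walking the string: at [3:38] match 'jhbooopofv2Q5855v0honr1fv222wu15129', groups = ('jhb', 'ooopo', 'fv2', 'Q5855v0honr1fv222wu15129').
4 groups means the one result is a tuple of 4 captured strings — 1 here.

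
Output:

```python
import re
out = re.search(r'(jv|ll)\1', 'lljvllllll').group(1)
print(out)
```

The match spans [4:8] → 'llll'.
Captured: group 1 = 'll'.

ll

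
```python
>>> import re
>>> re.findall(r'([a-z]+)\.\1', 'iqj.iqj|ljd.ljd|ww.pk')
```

['iqj', 'ljd']

`\1` is not a pattern — it's the concrete string captured by group 1, re-applied verbatim.
Scanning left to right: at [0:7] match 'iqj.iqj', group 1 = 'iqj'; at [8:15] match 'ljd.ljd', group 1 = 'ljd'.
Because there's exactly one group, `findall` drops the full match and keeps group 1 from each hit.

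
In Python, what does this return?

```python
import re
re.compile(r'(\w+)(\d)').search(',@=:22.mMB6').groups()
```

The match spans [4:6] → '22'.
Captured: group 1 = '2', group 2 = '2'.

('2', '2')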